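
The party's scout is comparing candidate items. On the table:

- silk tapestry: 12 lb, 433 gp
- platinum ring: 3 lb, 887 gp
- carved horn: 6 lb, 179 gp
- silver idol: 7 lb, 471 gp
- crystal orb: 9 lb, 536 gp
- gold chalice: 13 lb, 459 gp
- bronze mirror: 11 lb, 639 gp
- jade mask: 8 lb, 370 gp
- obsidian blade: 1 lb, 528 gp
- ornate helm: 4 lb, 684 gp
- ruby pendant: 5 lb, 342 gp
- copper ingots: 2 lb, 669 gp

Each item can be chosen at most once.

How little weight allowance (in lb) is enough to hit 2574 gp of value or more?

Minimise lb subject to total value ≥ 2574.
platinum ring + obsidian blade + ornate helm + copper ingots: 2768 value at 10 lb.
No combination under 10 lb hits 2574.

10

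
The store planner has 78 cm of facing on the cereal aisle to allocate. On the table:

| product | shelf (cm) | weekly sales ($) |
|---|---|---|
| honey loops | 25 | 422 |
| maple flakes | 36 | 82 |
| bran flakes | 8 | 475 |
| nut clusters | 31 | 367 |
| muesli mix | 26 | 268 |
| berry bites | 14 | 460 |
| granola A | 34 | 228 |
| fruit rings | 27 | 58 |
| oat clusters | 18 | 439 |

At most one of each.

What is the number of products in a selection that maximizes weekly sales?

Best achievable weekly sales is 1796.
One optimal bundle: honey loops + bran flakes + berry bites + oat clusters (65 cm).
Every optimal selection uses 4 products.

4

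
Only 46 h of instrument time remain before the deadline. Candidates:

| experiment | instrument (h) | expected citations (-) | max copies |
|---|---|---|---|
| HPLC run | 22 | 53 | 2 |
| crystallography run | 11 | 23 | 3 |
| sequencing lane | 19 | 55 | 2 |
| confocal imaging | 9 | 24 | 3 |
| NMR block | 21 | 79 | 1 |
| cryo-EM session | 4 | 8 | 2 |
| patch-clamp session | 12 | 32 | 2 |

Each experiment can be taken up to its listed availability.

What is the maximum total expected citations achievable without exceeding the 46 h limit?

143

By expected citations per h: NMR block 3.76, sequencing lane 2.89, confocal imaging 2.67 lead.
Greedy by ratio would take sequencing lane + NMR block + cryo-EM session: 44 h used, total 142.
Dropping sequencing lane and cryo-EM session frees 23 h; slotting in 2×patch-clamp session (24 h) lifts the total to 143 at 45 h.
Nothing else within 46 h beats 143.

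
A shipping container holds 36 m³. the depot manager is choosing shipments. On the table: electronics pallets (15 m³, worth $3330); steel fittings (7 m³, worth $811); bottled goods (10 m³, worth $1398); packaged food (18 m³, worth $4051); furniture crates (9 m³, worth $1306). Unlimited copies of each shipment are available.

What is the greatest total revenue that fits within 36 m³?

Best packing: 2×packaged food — 36 m³, 8102 total.
Every other selection either busts 36 m³ or fails to beat 8102.

8102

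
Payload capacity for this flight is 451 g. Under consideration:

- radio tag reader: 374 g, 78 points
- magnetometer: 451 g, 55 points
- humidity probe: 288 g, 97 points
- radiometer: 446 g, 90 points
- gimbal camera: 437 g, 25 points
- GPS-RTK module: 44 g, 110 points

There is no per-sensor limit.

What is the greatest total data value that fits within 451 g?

Ranking by ratio (data value/g): GPS-RTK module 2.50, humidity probe 0.34, radio tag reader 0.21.
Best packing: 10×GPS-RTK module — 440 g, 1100 total.

1100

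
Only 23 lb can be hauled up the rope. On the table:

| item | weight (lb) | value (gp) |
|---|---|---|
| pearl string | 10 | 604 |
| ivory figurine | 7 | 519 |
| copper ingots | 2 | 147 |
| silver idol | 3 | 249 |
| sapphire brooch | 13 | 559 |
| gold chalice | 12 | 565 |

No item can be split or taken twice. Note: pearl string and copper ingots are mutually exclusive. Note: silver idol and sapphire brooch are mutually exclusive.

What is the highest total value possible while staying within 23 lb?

1372

Density check — silver idol 83.00, ivory figurine 74.14, copper ingots 73.50, pearl string 60.40 are the best per lb.
Pearl string + ivory figurine + silver idol uses 20 of the 23 lb and totals 1372.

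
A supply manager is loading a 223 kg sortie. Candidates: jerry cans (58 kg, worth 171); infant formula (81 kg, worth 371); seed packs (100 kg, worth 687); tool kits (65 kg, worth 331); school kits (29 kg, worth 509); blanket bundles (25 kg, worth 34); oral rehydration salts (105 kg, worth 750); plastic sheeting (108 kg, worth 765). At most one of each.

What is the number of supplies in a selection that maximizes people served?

3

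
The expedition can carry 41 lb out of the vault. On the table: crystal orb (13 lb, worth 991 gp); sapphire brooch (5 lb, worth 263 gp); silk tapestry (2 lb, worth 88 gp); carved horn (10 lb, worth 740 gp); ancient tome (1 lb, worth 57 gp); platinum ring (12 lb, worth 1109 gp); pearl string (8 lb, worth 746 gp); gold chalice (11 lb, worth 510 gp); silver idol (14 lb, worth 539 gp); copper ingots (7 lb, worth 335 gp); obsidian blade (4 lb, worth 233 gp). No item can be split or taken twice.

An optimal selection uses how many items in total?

6

The maximum value within 41 lb is 3254.
crystal orb + sapphire brooch + silk tapestry + ancient tome + platinum ring + pearl string hits 3254 at 41 lb.
All optima have 6 items.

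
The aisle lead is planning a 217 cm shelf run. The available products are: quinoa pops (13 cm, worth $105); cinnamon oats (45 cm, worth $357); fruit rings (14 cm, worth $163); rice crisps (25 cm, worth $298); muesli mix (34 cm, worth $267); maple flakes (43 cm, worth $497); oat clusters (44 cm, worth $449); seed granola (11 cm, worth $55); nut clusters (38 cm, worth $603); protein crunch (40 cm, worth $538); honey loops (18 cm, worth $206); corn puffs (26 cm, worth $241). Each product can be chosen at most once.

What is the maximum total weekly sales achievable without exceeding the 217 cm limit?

2653

Taking the top-ratio products first gives quinoa pops + fruit rings + rice crisps + maple flakes + nut clusters + protein crunch + honey loops + corn puffs for 2651 (217 cm).
Dropping honey loops and corn puffs frees 44 cm; slotting in oat clusters (44 cm) lifts the total to 2653 at 217 cm.
No other feasible combination exceeds 2653.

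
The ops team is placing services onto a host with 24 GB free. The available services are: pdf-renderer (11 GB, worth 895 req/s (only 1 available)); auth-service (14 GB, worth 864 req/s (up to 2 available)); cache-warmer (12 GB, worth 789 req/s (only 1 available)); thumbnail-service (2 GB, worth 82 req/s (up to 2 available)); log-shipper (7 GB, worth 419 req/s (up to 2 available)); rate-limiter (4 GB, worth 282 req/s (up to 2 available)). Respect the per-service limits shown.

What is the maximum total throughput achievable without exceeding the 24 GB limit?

1684

The ratio heuristic lands on pdf-renderer + 2×thumbnail-service + 2×rate-limiter (1623) but leaves 1 GB idle.
The 12 GB tied up in 2×thumbnail-service and 2×rate-limiter is better spent on cache-warmer — total rises to 1684 (23 GB).
That's the maximum — no swap from here does better than 1684.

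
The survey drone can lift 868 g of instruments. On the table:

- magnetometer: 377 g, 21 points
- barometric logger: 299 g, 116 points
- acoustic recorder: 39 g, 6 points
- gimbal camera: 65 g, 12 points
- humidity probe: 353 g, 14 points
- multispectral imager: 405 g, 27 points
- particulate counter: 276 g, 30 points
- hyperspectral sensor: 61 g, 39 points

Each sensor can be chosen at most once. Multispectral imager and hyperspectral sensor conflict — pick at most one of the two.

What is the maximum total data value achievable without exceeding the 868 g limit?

203

Barometric logger + acoustic recorder + gimbal camera + particulate counter + hyperspectral sensor uses 740 of the 868 g and totals 203.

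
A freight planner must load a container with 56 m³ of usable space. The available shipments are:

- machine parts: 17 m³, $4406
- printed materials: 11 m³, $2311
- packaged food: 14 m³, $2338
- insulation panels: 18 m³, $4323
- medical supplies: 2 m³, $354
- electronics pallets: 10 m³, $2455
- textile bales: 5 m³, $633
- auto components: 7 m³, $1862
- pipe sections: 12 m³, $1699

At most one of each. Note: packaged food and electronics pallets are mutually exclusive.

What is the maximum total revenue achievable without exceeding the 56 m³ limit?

A density-first pass picks machine parts + insulation panels + medical supplies + electronics pallets + auto components — 13400 at 54 m³.
Dropping medical supplies and auto components frees 9 m³; slotting in printed materials (11 m³) lifts the total to 13495 at 56 m³.
The closest alternative, machine parts + insulation panels + medical supplies + electronics pallets + auto components, reaches only 13400.

13495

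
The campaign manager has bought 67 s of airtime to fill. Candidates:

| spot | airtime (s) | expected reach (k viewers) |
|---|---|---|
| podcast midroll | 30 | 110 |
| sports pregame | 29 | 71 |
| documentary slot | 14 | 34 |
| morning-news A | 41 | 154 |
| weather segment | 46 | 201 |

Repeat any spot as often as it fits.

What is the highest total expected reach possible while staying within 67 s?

Density check — weather segment 4.37, morning-news A 3.76, podcast midroll 3.67, sports pregame 2.45 are the best per s.
The ratio ordering already packs tightly: documentary slot + weather segment, 60 s, 235.
Nothing else within 67 s beats 235.

235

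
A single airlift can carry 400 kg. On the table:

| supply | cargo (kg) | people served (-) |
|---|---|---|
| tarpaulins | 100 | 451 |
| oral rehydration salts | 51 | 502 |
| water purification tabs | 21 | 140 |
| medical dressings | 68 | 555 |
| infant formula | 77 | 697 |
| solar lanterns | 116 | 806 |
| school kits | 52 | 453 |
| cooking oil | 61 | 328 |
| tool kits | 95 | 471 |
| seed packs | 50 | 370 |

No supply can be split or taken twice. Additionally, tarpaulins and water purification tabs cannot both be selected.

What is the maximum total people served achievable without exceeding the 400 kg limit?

3153

Taking the top-ratio supplies first gives oral rehydration salts + water purification tabs + medical dressings + infant formula + school kits + cooking oil + seed packs for 3045 (380 kg).
The 111 kg tied up in cooking oil and seed packs is better spent on solar lanterns — total rises to 3153 (385 kg).
An exhaustive check of the 1024 subsets confirms 3153.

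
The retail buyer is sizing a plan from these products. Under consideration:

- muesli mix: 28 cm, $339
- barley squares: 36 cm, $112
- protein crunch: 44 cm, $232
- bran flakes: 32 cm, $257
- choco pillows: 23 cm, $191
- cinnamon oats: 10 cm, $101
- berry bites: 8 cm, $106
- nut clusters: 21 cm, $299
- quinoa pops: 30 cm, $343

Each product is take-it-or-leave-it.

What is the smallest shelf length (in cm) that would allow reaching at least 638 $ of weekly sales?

Look for the lowest-shelf combination reaching 638.
Taking muesli mix + nut clusters gives 638 (≥ 638) for 49 cm.
No combination under 49 cm hits 638.

49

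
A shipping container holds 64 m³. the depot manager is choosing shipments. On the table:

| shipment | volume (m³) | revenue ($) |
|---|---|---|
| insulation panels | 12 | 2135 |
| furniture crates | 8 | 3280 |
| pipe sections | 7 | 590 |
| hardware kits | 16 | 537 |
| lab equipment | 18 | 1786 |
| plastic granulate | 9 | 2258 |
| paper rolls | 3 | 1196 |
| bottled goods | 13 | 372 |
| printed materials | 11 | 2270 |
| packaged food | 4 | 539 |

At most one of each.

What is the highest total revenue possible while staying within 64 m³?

12925

Density check — furniture crates 410.00, paper rolls 398.67, plastic granulate 250.89, printed materials 206.36 are the best per m³.
Filling by ratio: insulation panels + furniture crates + pipe sections + plastic granulate + paper rolls + printed materials + packaged food for 12268, with 10 m³ left unused.
Replace pipe sections and packaged food with lab equipment: the trade gains 657 net, giving 12925 at 61 m³.
Runner-up insulation panels + furniture crates + lab equipment + plastic granulate + printed materials + packaged food tops out at 12268.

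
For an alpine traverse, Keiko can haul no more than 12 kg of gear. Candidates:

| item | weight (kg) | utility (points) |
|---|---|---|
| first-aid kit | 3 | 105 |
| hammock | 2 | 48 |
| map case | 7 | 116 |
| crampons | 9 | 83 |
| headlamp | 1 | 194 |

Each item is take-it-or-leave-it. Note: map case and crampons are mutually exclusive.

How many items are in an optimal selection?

3

The maximum utility within 12 kg is 415.
first-aid kit + map case + headlamp hits 415 at 11 kg.
Every optimal selection uses 3 items.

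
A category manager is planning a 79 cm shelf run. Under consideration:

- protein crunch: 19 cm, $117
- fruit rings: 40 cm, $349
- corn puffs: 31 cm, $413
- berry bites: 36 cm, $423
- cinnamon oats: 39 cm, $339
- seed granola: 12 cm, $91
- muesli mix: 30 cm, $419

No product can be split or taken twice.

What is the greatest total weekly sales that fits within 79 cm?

933

A density-first pass picks corn puffs + seed granola + muesli mix — 923 at 73 cm.
Dropping corn puffs frees 31 cm; slotting in berry bites (36 cm) lifts the total to 933 at 78 cm.
Nothing else within 79 cm beats 933.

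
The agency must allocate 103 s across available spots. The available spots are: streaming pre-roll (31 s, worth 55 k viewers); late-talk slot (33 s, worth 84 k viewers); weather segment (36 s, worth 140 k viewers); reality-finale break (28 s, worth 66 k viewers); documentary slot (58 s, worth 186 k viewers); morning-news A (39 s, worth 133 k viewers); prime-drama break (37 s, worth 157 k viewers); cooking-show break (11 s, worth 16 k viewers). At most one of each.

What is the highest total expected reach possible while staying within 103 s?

Density check — prime-drama break 4.24, weather segment 3.89, morning-news A 3.41, documentary slot 3.21 are the best per s.
Best packing: weather segment + reality-finale break + prime-drama break — 101 s, 363 total.
Next best is documentary slot + prime-drama break at 343 (95 s) — short by 20.

363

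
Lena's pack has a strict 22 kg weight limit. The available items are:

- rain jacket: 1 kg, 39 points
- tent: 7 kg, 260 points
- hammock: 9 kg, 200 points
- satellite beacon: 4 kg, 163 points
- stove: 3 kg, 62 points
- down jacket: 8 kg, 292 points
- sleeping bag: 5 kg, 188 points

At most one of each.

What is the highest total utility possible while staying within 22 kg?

779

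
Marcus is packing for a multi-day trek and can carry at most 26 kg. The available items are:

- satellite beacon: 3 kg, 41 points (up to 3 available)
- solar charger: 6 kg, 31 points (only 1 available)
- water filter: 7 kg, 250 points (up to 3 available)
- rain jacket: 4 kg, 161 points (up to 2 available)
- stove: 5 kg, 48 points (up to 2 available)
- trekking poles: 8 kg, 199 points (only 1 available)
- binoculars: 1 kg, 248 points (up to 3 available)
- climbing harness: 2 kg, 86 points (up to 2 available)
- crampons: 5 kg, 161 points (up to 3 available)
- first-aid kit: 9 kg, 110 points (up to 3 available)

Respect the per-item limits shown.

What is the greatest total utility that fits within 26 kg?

1580

Greedy by ratio would take satellite beacon + water filter + 2×rain jacket + 3×binoculars + 2×climbing harness: 25 kg used, total 1529.
The 13 kg tied up in satellite beacon and 2×rain jacket and climbing harness is better spent on 2×water filter — total rises to 1580 (26 kg).
Nothing else within 26 kg beats 1580.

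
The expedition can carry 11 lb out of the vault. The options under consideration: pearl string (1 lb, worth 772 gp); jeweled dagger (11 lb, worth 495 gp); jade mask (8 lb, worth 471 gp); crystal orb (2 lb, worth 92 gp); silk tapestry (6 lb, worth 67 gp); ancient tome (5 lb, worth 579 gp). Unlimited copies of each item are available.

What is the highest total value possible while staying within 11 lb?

8492

Taking 11×pearl string: 11 lb used, 8492 in value.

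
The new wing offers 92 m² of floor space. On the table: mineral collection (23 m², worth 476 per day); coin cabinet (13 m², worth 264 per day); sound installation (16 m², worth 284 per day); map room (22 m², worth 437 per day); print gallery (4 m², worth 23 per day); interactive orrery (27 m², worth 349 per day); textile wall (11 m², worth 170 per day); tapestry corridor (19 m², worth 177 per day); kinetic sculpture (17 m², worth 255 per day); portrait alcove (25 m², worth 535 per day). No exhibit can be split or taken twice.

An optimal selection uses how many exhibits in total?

5

Optimal total is 1755.
mineral collection + sound installation + map room + print gallery + portrait alcove hits 1755 at 90 m².
All optima have 5 exhibits.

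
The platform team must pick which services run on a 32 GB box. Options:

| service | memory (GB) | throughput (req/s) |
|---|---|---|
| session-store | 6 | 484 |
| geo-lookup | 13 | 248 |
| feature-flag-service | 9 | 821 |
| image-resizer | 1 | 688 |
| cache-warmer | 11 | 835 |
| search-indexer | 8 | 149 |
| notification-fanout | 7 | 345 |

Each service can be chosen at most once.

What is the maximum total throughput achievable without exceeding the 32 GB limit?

The ratio ordering already packs tightly: session-store + feature-flag-service + image-resizer + cache-warmer, 27 GB, 2828.
Next best is feature-flag-service + image-resizer + cache-warmer + notification-fanout at 2689 (28 GB) — short by 139.

2828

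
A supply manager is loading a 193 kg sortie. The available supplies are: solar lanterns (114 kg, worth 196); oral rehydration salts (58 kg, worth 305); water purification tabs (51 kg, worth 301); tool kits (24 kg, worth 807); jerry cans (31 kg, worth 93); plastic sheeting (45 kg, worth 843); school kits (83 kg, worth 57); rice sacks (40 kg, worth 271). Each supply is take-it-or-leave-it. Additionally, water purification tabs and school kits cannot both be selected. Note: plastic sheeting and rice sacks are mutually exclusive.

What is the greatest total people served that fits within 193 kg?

By people served per kg: tool kits 33.62, plastic sheeting 18.73, rice sacks 6.78 lead.
Oral rehydration salts + water purification tabs + tool kits + plastic sheeting uses 178 of the 193 kg and totals 2256.

2256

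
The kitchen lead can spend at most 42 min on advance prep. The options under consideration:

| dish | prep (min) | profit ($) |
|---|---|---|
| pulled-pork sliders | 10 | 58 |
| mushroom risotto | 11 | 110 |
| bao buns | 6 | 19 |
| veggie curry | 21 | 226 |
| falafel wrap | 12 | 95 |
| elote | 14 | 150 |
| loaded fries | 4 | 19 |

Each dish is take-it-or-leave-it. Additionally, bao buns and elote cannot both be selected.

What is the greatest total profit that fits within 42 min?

Veggie curry + elote + loaded fries uses 39 of the 42 min and totals 395.

395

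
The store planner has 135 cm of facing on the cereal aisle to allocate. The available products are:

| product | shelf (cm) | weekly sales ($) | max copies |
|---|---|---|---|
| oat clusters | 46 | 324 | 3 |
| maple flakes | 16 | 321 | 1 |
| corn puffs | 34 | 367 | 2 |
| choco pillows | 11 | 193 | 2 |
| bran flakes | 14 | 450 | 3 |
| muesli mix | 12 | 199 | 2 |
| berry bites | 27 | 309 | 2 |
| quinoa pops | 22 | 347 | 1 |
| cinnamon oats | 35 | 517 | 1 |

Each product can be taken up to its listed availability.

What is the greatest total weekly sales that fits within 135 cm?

Density check — bran flakes 32.14, maple flakes 20.06, choco pillows 17.55, muesli mix 16.58 are the best per cm.
Filling by ratio: maple flakes + 2×choco pillows + 3×bran flakes + 2×muesli mix + quinoa pops for 2802, with 9 cm left unused.
Replace maple flakes and choco pillows with cinnamon oats: the trade gains 3 net, giving 2805 at 134 cm.
The spare 1 cm is too small for any remaining product, and no exchange beats 2805.

2805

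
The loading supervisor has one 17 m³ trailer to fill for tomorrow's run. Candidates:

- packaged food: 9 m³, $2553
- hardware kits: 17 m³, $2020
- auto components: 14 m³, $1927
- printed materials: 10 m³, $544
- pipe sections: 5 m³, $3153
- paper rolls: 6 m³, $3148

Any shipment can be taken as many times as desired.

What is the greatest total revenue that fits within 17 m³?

The ratio ordering already packs tightly: 3×pipe sections, 15 m³, 9459.
Nothing else within 17 m³ beats 9459.

9459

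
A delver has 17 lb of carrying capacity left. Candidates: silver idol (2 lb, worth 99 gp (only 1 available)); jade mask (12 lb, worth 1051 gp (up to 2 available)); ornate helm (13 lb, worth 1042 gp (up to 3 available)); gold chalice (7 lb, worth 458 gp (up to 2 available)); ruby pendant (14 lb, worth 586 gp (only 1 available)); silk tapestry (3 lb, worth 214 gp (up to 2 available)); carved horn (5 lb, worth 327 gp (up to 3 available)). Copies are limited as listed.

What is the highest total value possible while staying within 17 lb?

1378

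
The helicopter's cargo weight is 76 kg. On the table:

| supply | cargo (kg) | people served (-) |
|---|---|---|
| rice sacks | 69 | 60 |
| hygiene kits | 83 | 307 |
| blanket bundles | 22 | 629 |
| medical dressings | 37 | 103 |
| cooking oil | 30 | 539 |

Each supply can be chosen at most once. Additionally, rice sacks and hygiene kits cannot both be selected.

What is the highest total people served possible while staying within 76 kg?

Ranking by ratio (people served/kg): blanket bundles 28.59, cooking oil 17.97, hygiene kits 3.70, medical dressings 2.78.
Blanket bundles + cooking oil uses 52 of the 76 kg and totals 1168.
The closest alternative, blanket bundles + medical dressings, reaches only 732.

1168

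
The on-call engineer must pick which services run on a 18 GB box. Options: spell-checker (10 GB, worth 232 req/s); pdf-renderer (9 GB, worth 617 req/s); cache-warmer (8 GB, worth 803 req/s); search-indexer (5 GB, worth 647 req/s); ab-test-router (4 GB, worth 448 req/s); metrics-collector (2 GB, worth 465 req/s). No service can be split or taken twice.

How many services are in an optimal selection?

3

Optimal total is 1915.
One optimal bundle: cache-warmer + search-indexer + metrics-collector (15 GB).
All optima have 3 services.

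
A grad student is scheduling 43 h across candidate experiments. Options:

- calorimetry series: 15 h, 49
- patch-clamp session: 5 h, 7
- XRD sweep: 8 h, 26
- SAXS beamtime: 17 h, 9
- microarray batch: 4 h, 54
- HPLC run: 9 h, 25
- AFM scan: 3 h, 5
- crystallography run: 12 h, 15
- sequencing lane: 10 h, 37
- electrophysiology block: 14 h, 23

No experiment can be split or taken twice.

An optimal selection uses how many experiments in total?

Optimal total is 173.
One optimal bundle: calorimetry series + patch-clamp session + XRD sweep + microarray batch + sequencing lane (42 h).
Any selection reaching 173 contains exactly 5 experiments.

5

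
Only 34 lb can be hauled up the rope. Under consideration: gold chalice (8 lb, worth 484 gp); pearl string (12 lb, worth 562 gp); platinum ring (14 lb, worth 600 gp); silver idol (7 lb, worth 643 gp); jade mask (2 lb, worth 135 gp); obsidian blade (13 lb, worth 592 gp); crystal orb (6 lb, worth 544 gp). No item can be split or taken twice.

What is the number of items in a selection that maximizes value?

4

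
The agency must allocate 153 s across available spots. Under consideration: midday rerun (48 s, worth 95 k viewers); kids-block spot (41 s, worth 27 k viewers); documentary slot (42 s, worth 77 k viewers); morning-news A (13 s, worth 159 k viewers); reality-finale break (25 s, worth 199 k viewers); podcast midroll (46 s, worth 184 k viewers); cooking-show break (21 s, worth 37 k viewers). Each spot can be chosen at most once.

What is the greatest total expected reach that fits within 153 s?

By expected reach per s: morning-news A 12.23, reality-finale break 7.96, podcast midroll 4.00 lead.
Midday rerun + morning-news A + reality-finale break + podcast midroll + cooking-show break uses 153 of the 153 s and totals 674.
Runner-up documentary slot + morning-news A + reality-finale break + podcast midroll + cooking-show break tops out at 656.

674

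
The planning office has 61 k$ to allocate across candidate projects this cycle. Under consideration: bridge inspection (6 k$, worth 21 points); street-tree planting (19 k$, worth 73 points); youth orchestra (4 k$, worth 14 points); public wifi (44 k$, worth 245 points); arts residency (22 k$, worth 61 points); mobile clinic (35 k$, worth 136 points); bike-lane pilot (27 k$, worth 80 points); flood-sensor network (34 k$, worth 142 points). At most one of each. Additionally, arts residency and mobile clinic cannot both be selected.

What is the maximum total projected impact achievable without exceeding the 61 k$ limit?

280

Bridge inspection + youth orchestra + public wifi uses 54 of the 61 k$ and totals 280.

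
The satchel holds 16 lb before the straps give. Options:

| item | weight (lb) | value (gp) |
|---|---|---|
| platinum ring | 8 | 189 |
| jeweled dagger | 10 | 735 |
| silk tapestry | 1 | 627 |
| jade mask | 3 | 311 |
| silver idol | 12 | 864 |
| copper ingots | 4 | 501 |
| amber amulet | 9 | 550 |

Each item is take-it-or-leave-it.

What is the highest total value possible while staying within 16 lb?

1863

A density-first pass picks platinum ring + silk tapestry + jade mask + copper ingots — 1628 at 16 lb.
Replace platinum ring and jade mask with jeweled dagger: the trade gains 235 net, giving 1863 at 15 lb.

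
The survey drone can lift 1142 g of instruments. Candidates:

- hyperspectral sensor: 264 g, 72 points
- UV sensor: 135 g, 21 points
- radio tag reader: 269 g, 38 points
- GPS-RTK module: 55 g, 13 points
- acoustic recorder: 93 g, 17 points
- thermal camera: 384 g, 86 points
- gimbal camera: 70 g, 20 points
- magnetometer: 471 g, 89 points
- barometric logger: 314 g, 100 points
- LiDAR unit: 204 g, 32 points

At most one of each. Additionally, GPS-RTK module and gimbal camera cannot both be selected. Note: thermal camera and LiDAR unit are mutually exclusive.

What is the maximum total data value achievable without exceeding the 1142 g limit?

Density check — barometric logger 0.32, gimbal camera 0.29, hyperspectral sensor 0.27, GPS-RTK module 0.24 are the best per g.
Hyperspectral sensor + acoustic recorder + thermal camera + gimbal camera + barometric logger uses 1125 of the 1142 g and totals 295.

295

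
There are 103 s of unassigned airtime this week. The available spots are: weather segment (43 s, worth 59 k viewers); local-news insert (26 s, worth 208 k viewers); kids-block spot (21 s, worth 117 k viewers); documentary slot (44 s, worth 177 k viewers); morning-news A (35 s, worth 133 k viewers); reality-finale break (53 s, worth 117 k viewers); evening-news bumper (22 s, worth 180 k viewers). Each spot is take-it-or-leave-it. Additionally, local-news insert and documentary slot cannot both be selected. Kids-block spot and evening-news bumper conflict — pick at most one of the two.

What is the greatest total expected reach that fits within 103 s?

Best packing: local-news insert + morning-news A + evening-news bumper — 83 s, 521 total.
That's the maximum — no feasible swap from here does better than 521.

521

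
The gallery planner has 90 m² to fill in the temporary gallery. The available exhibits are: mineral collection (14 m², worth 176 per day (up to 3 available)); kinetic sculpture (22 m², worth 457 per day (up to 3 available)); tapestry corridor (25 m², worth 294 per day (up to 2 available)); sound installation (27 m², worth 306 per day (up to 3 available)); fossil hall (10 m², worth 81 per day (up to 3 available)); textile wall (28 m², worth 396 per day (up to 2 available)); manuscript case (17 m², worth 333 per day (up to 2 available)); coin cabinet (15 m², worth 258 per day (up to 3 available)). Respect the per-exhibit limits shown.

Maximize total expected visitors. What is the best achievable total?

By expected visitors per m²: kinetic sculpture 20.77, manuscript case 19.59, coin cabinet 17.20 lead.
Taking 3×kinetic sculpture + manuscript case: 83 m² used, 1704 in expected visitors.
No other feasible combination exceeds 1704.

1704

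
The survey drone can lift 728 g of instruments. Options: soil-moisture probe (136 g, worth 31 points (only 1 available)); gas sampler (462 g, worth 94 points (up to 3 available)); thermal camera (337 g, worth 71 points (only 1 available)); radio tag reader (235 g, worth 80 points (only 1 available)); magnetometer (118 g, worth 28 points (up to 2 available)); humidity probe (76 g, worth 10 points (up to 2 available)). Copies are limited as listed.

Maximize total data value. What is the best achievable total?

182

Greedy by ratio would take soil-moisture probe + radio tag reader + 2×magnetometer + humidity probe: 683 g used, total 177.
Dropping 2×magnetometer and humidity probe frees 312 g; slotting in thermal camera (337 g) lifts the total to 182 at 708 g.
Every other selection either busts 728 g or exceeds an availability limit or fails to beat 182.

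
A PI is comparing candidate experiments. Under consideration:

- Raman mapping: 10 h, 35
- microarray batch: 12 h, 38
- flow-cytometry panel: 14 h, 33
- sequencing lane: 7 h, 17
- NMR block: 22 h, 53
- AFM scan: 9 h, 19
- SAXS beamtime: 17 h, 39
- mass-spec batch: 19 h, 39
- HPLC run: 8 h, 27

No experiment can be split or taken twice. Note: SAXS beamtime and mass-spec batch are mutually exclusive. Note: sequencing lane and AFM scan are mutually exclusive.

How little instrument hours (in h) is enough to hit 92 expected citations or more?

Look for the lowest-instrument combination reaching 92.
Raman mapping + microarray batch + HPLC run: 100 expected citations at 30 h.
No combination under 30 h hits 92.

30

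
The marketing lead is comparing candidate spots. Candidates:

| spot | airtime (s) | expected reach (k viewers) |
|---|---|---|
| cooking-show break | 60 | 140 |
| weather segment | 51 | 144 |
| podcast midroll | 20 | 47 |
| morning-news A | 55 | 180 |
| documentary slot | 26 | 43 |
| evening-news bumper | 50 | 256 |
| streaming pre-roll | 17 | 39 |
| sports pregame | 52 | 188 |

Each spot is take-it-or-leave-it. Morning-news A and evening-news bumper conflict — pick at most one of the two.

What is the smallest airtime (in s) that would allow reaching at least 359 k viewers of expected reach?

Minimise s subject to total expected reach ≥ 359.
Taking weather segment + evening-news bumper gives 400 (≥ 359) for 101 s.
Any bundle with less than 101 s falls short of 359.

101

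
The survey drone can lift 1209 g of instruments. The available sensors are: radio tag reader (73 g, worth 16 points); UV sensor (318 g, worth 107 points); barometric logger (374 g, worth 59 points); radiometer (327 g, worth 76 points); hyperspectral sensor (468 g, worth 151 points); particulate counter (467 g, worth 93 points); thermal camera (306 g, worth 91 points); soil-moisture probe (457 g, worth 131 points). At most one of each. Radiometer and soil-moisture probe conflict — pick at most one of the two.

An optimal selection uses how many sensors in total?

Optimal total is 365.
For example radio tag reader + UV sensor + hyperspectral sensor + thermal camera achieves it, using 1165 g.
Every optimal selection uses 4 sensors.

4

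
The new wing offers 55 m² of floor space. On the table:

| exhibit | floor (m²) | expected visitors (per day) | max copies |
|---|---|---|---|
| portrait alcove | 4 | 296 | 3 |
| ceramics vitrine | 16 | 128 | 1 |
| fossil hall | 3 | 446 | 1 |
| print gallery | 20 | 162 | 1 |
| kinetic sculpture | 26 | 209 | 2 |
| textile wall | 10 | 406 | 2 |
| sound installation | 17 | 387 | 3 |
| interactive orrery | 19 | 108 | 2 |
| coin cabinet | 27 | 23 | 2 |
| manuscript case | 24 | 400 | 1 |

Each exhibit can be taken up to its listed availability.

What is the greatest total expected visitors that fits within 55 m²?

2533

Taking 3×portrait alcove + fossil hall + 2×textile wall + sound installation: 52 m² used, 2533 in expected visitors.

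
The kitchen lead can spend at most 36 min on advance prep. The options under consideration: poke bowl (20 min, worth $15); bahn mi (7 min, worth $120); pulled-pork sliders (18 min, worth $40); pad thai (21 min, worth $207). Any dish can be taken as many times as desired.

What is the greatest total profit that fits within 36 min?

600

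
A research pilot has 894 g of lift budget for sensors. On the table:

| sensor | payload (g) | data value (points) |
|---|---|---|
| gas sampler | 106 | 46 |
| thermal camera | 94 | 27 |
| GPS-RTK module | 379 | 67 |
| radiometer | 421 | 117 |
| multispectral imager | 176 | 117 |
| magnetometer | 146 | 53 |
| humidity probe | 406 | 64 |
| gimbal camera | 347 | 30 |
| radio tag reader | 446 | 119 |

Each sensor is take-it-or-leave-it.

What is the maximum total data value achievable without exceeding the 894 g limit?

A density-first pass picks gas sampler + thermal camera + multispectral imager + magnetometer + gimbal camera — 273 at 869 g.
Replace thermal camera and gimbal camera with radio tag reader: the trade gains 62 net, giving 335 at 874 g.
Next best is gas sampler + radiometer + multispectral imager + magnetometer at 333 (849 g) — short by 2.

335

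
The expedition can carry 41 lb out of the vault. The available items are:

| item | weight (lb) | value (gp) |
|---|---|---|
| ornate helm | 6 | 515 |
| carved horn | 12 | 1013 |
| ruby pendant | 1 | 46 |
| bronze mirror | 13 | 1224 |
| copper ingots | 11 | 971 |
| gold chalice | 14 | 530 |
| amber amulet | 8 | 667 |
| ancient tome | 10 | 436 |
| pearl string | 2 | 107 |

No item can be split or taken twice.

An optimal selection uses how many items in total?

6

Optimal total is 3530.
For example ornate helm + ruby pendant + bronze mirror + copper ingots + amber amulet + pearl string achieves it, using 41 lb.
All optima have 6 items.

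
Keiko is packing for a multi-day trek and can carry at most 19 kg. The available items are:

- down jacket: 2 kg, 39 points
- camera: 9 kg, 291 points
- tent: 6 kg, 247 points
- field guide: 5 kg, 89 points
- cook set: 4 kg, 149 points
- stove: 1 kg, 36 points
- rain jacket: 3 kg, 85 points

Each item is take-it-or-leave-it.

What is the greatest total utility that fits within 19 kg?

Filling by ratio: down jacket + tent + cook set + stove + rain jacket for 556, with 3 kg left unused.
The 6 kg tied up in down jacket and stove and rain jacket is better spent on camera — total rises to 687 (19 kg).
Every other selection either busts 19 kg or fails to beat 687.

687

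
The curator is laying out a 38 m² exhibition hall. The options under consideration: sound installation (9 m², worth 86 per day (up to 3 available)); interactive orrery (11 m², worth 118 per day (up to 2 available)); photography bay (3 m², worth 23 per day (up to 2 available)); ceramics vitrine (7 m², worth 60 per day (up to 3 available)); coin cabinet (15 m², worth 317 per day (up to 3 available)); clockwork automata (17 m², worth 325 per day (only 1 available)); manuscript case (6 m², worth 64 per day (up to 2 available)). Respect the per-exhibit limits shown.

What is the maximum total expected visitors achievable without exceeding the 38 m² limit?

By expected visitors per m²: coin cabinet 21.13, clockwork automata 19.12, interactive orrery 10.73 lead.
A density-first pass picks 2×coin cabinet + manuscript case — 698 at 36 m².
Dropping coin cabinet frees 15 m²; slotting in clockwork automata (17 m²) lifts the total to 706 at 38 m².
No other feasible combination exceeds 706.

706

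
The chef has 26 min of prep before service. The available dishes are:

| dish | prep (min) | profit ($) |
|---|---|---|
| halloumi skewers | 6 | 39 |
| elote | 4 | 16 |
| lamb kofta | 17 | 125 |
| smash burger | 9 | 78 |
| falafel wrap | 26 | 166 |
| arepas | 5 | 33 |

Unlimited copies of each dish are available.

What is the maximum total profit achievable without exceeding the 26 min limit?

203

A density-first pass picks 2×smash burger + arepas — 189 at 23 min.
The 14 min tied up in smash burger and arepas is better spent on lamb kofta — total rises to 203 (26 min).
Every other selection either busts 26 min or fails to beat 203.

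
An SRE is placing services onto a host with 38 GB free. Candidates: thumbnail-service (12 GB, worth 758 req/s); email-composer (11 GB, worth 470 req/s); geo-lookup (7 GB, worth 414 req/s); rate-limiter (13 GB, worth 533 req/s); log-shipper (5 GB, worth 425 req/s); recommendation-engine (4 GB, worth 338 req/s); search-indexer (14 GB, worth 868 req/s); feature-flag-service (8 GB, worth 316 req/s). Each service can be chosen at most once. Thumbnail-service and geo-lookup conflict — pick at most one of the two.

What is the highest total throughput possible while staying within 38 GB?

2389

Thumbnail-service + log-shipper + recommendation-engine + search-indexer uses 35 of the 38 GB and totals 2389.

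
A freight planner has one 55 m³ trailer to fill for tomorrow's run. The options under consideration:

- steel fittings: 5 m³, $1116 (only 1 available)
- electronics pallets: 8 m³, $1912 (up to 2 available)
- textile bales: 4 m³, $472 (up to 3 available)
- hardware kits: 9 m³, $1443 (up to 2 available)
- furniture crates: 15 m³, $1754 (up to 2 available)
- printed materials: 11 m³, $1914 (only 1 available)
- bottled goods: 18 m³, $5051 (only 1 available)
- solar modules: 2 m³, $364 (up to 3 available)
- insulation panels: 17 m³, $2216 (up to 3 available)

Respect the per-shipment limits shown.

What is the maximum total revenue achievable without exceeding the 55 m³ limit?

By revenue per m³: bottled goods 280.61, electronics pallets 239.00, steel fittings 223.20 lead.
A density-first pass picks steel fittings + 2×electronics pallets + hardware kits + bottled goods + 3×solar modules — 12526 at 54 m³.
The 11 m³ tied up in hardware kits and solar modules is better spent on printed materials — total rises to 12633 (54 m³).
Every other selection either busts 55 m³ or exceeds an availability limit or fails to beat 12633.

12633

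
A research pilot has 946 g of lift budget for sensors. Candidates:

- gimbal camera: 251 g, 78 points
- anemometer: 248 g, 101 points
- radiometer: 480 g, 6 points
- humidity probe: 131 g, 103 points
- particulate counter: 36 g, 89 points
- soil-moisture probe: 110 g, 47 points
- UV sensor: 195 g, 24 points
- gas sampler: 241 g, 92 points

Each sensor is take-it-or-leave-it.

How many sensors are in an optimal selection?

5

Best achievable data value is 463.
For example gimbal camera + anemometer + humidity probe + particulate counter + gas sampler achieves it, using 907 g.
Any selection reaching 463 contains exactly 5 sensors.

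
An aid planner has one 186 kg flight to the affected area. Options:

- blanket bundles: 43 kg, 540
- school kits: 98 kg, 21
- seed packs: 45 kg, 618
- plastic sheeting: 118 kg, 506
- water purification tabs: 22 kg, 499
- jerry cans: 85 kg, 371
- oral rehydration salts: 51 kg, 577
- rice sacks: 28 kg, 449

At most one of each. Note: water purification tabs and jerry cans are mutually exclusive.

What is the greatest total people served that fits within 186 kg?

2234

Ranking by ratio (people served/kg): water purification tabs 22.68, rice sacks 16.04, seed packs 13.73, blanket bundles 12.56.
Filling by ratio: blanket bundles + seed packs + water purification tabs + rice sacks for 2106, with 48 kg left unused.
The 28 kg tied up in rice sacks is better spent on oral rehydration salts — total rises to 2234 (161 kg).
Next best is blanket bundles + seed packs + oral rehydration salts + rice sacks at 2184 (167 kg) — short by 50.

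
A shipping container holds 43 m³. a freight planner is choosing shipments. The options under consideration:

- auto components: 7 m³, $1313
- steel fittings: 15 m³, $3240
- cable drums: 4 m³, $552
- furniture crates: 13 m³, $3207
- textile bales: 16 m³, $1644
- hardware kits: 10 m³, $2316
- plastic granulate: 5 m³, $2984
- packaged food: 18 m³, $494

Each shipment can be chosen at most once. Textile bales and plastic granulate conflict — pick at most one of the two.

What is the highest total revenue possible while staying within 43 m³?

Steel fittings + furniture crates + hardware kits + plastic granulate uses 43 of the 43 m³ and totals 11747.
Next best is auto components + steel fittings + furniture crates + plastic granulate at 10744 (40 m³) — short by 1003.

11747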